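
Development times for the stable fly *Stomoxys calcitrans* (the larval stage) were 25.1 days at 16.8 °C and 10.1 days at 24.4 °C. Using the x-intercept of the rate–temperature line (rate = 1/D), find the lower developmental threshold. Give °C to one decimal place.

Under the model K = D·(T − T_b), so D₁·(T₁ − T_b) = D₂·(T₂ − T_b).
25.1·(16.8 − T_b) = 10.1·(24.4 − T_b)
T_b = (25.1·16.8 − 10.1·24.4) / (25.1 − 10.1) = 175.24 / 15.0 = 11.683 °C ≈ 11.7 °C.

11.7 °C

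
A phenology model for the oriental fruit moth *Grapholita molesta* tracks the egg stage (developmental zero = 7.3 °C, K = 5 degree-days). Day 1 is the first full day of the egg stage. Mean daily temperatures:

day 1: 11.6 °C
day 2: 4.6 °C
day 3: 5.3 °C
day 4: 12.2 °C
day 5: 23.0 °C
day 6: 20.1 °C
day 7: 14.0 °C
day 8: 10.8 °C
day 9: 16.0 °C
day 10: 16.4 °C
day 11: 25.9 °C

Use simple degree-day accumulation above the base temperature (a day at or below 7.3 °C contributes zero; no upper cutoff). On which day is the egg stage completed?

Daily DD above 7.3 °C: 4.3, 0.0, 0.0, 4.9, 15.7, 12.8, 6.7, 3.5, 8.7, 9.1, 18.6.
Cumulative: 4.3, 4.3, 4.3, 9.2, 24.9, 37.7, 44.4, 47.9, 56.6, 65.7, 84.3.
The total first reaches 5 DD on day 4.

day 4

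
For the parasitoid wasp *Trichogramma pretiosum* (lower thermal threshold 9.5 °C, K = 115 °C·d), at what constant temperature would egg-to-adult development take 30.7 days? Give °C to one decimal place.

Required daily accumulation = 115 / 30.7 = 3.746 DD/day.
T = T_base + 3.746 = 9.5 + 3.746 = 13.246 ≈ 13.2 °C.

13.2 °C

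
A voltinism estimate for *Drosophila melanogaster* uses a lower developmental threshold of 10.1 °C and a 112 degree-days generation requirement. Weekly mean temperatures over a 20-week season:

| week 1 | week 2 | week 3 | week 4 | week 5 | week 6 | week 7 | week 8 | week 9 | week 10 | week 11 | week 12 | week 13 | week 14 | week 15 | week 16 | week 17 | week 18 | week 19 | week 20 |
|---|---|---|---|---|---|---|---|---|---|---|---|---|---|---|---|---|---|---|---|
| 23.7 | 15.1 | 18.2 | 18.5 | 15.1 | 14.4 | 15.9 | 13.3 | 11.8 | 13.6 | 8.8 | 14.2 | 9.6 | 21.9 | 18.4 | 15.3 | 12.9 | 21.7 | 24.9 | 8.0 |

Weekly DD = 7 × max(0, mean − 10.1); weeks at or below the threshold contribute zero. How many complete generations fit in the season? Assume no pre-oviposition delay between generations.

7 generations

Weekly DD (7 × max(0, T̄ − 10.1)): 95.2, 35.0, 56.7, 58.8, 35.0, 30.1, 40.6, 22.4, 11.9, 24.5, 0.0, 28.7, 0.0, 82.6, 58.1, 36.4, 19.6, 81.2, 103.6, 0.0.
Season total = 820.4 DD.
Complete generations = ⌊820.4 / 112⌋ = 7.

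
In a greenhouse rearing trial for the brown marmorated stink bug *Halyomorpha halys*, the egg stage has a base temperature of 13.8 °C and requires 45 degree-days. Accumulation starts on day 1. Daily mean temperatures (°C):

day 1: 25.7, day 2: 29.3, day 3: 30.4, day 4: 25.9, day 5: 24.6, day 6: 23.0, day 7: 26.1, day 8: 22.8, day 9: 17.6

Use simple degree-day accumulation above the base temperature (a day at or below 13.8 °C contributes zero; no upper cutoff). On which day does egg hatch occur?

day 4

Daily DD above 13.8 °C: 11.9, 15.5, 16.6, 12.1, 10.8, 9.2, 12.3, 9.0, 3.8.
Cumulative: 11.9, 27.4, 44.0, 56.1, 66.9, 76.1, 88.4, 97.4, 101.2.
The total first reaches 45 DD on day 4.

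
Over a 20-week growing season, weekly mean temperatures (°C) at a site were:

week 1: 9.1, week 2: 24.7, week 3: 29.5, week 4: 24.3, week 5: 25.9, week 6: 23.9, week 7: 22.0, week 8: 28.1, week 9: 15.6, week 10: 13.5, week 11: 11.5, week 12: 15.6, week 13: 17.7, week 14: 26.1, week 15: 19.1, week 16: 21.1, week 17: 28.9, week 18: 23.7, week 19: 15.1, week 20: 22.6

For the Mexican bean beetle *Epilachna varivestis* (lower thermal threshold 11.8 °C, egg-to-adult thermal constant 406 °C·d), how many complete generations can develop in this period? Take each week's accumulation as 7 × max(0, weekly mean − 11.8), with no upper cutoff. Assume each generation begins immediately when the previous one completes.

Weekly DD (7 × max(0, T̄ − 11.8)): 0.0, 90.3, 123.9, 87.5, 98.7, 84.7, 71.4, 114.1, 26.6, 11.9, 0.0, 26.6, 41.3, 100.1, 51.1, 65.1, 119.7, 83.3, 23.1, 75.6.
Season total = 1295.0 DD.
Complete generations = ⌊1295.0 / 406⌋ = 3.

3 generations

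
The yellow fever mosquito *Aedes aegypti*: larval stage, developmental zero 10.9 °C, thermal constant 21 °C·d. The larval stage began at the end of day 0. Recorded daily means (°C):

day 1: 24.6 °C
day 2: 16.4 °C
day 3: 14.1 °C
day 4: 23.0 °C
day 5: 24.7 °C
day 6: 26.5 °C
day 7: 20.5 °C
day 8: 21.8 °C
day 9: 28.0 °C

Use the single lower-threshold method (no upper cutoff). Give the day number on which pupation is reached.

Daily DD above 10.9 °C: 13.7, 5.5, 3.2, 12.1, 13.8, 15.6, 9.6, 10.9, 17.1.
Cumulative: 13.7, 19.2, 22.4, 34.5, 48.3, 63.9, 73.5, 84.4, 101.5.
The total first reaches 21 DD on day 3.

day 3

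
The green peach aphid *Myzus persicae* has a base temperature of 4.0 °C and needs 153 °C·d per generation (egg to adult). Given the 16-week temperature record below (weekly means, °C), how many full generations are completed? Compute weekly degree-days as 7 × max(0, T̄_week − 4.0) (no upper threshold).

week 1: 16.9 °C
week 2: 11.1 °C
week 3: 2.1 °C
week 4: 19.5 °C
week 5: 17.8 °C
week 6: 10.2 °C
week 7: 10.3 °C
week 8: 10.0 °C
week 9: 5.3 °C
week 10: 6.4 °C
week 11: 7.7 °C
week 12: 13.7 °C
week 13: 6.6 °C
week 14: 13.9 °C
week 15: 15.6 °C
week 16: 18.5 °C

5 generations

Weekly DD (7 × max(0, T̄ − 4.0)): 90.3, 49.7, 0.0, 108.5, 96.6, 43.4, 44.1, 42.0, 9.1, 16.8, 25.9, 67.9, 18.2, 69.3, 81.2, 101.5.
Season total = 864.5 DD.
Complete generations = ⌊864.5 / 153⌋ = 5.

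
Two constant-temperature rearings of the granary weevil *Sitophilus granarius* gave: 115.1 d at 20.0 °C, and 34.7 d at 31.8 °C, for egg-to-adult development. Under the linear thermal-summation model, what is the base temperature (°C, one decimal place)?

Linear rate model ⇒ the product D·(T − T_b) is constant across temperatures.
115.1·(20.0 − T_b) = 34.7·(31.8 − T_b)
T_b = (115.1·20.0 − 34.7·31.8) / (115.1 − 34.7) = 1198.54 / 80.4 = 14.907 °C ≈ 14.9 °C.

14.9 °C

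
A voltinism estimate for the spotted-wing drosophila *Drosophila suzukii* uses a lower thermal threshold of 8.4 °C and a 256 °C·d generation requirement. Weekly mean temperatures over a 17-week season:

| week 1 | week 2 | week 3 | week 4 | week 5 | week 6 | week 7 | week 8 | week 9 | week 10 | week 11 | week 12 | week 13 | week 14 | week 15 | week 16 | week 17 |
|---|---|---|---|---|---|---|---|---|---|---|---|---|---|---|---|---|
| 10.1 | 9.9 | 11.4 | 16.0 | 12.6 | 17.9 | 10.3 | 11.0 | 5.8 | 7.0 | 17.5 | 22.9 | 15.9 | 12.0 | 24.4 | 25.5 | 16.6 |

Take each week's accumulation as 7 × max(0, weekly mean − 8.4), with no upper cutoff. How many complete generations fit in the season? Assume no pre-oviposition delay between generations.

2 generations

Weekly DD (7 × max(0, T̄ − 8.4)): 11.9, 10.5, 21.0, 53.2, 29.4, 66.5, 13.3, 18.2, 0.0, 0.0, 63.7, 101.5, 52.5, 25.2, 112.0, 119.7, 57.4.
Season total = 756.0 DD.
Complete generations = ⌊756.0 / 256⌋ = 2.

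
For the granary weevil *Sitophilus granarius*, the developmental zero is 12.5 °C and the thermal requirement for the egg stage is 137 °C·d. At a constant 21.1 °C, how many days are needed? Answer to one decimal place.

Daily accumulation = 21.1 − 12.5 = 8.6 DD/day.
Duration = 137 / 8.6 = 15.930 ≈ 15.9 days.

15.9 days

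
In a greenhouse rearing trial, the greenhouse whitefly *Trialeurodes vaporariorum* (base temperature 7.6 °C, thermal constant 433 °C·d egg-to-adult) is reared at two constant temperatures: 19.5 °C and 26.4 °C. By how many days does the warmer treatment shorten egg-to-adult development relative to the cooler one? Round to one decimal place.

13.4 days

At 19.5 °C: 433 / (19.5 − 7.6) = 433 / 11.9 = 36.387 d.
At 26.4 °C: 433 / (26.4 − 7.6) = 433 / 18.8 = 23.032 d.
Difference = |36.387 − 23.032| = 13.355 ≈ 13.4 days.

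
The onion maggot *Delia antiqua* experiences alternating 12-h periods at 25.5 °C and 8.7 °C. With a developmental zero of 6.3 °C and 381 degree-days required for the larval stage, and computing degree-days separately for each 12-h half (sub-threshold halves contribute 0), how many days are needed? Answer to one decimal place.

Day half: max(0, 25.5 − 6.3) × 0.5 = 19.2 × 0.5 = 9.60 DD.
Night half: max(0, 8.7 − 6.3) × 0.5 = 2.4 × 0.5 = 1.20 DD.
Per 24 h: 10.80 DD/day.
Duration = 381 / 10.80 = 35.278 ≈ 35.3 days.

35.3 days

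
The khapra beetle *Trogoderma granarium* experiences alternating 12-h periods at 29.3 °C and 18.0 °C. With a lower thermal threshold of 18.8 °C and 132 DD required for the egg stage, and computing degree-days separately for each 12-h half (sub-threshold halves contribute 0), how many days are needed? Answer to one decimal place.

25.1 days

Day half: max(0, 29.3 − 18.8) × 0.5 = 10.5 × 0.5 = 5.25 DD.
Night half: max(0, 18.0 − 18.8) × 0.5 = 0.0 × 0.5 = 0.00 DD.
Per 24 h: 5.25 DD/day.
Duration = 132 / 5.25 = 25.143 ≈ 25.1 days.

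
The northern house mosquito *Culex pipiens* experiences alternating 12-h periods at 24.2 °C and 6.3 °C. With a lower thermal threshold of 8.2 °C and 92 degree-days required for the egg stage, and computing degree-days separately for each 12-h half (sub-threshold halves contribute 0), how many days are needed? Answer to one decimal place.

11.5 days

Day half: max(0, 24.2 − 8.2) × 0.5 = 16.0 × 0.5 = 8.00 DD.
Night half: max(0, 6.3 − 8.2) × 0.5 = 0.0 × 0.5 = 0.00 DD.
Per 24 h: 8.00 DD/day.
Duration = 92 / 8.00 = 11.500 ≈ 11.5 days.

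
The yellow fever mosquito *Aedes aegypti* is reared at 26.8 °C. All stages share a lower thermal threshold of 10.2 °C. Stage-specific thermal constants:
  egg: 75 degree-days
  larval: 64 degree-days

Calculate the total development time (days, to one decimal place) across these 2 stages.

8.4 days

Daily accumulation at 26.8 °C = 26.8 − 10.2 = 16.6 DD/day.
Total K = 75 + 64 = 139 DD.
Total duration = 139 / 16.6 = 8.373 ≈ 8.4 days.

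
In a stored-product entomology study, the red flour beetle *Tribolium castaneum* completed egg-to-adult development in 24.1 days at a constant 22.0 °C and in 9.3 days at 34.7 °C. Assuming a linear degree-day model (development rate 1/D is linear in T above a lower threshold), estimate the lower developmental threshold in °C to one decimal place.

14.0 °C

Equal thermal constants: D₁(T₁ − T_b) = D₂(T₂ − T_b).
24.1·(22.0 − T_b) = 9.3·(34.7 − T_b)
T_b = (24.1·22.0 − 9.3·34.7) / (24.1 − 9.3) = 207.49 / 14.8 = 14.020 °C ≈ 14.0 °C.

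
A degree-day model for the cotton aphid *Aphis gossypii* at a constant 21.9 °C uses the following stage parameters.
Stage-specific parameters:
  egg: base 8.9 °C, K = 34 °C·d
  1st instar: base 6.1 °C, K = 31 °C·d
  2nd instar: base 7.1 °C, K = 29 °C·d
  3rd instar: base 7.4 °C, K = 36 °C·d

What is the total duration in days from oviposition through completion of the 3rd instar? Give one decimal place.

9.0 days

egg: 34 / (21.9 − 8.9) = 34 / 13.0 = 2.615 d.
1st instar: 31 / (21.9 − 6.1) = 31 / 15.8 = 1.962 d.
2nd instar: 29 / (21.9 − 7.1) = 29 / 14.8 = 1.959 d.
3rd instar: 36 / (21.9 − 7.4) = 36 / 14.5 = 2.483 d.
Sum = 9.020 ≈ 9.0 days.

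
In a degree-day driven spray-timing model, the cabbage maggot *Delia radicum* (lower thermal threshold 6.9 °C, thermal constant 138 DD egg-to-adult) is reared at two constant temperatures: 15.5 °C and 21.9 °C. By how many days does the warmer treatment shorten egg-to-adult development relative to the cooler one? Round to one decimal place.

At 15.5 °C: 138 / (15.5 − 6.9) = 138 / 8.6 = 16.047 d.
At 21.9 °C: 138 / (21.9 − 6.9) = 138 / 15.0 = 9.200 d.
Difference = |16.047 − 9.200| = 6.847 ≈ 6.8 days.

6.8 days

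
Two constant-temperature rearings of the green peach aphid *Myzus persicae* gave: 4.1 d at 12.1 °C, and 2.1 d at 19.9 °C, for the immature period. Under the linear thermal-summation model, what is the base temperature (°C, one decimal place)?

3.9 °C

Under the model K = D·(T − T_b), so D₁·(T₁ − T_b) = D₂·(T₂ − T_b).
4.1·(12.1 − T_b) = 2.1·(19.9 − T_b)
T_b = (4.1·12.1 − 2.1·19.9) / (4.1 − 2.1) = 7.82 / 2.0 = 3.910 °C ≈ 3.9 °C.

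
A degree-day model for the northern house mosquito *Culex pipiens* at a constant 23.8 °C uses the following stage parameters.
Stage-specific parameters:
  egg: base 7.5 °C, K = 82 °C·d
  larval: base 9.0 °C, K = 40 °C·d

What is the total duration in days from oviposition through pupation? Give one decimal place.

7.7 days

egg: 82 / (23.8 − 7.5) = 82 / 16.3 = 5.031 d.
larval: 40 / (23.8 − 9.0) = 40 / 14.8 = 2.703 d.
Sum = 7.733 ≈ 7.7 days.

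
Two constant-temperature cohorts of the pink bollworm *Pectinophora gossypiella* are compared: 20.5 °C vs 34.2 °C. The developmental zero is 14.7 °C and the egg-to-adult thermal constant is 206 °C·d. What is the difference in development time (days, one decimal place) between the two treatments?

At 20.5 °C: 206 / (20.5 − 14.7) = 206 / 5.8 = 35.517 d.
At 34.2 °C: 206 / (34.2 − 14.7) = 206 / 19.5 = 10.564 d.
Difference = |35.517 − 10.564| = 24.953 ≈ 25.0 days.

25.0 days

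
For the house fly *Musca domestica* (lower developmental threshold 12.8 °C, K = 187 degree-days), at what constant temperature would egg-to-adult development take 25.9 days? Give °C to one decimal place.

Required daily accumulation = 187 / 25.9 = 7.220 DD/day.
T = T_base + 7.220 = 12.8 + 7.220 = 20.020 ≈ 20.0 °C.

20.0 °C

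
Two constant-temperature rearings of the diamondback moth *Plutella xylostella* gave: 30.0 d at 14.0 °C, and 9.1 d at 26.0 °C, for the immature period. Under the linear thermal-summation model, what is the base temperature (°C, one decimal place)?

Under the model K = D·(T − T_b), so D₁·(T₁ − T_b) = D₂·(T₂ − T_b).
30.0·(14.0 − T_b) = 9.1·(26.0 − T_b)
T_b = (30.0·14.0 − 9.1·26.0) / (30.0 − 9.1) = 183.40 / 20.9 = 8.775 °C ≈ 8.8 °C.

8.8 °C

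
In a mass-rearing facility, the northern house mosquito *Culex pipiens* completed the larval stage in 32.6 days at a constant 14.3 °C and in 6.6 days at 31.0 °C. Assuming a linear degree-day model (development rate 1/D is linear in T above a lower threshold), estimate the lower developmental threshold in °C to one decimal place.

10.1 °C

Equal thermal constants: D₁(T₁ − T_b) = D₂(T₂ − T_b).
32.6·(14.3 − T_b) = 6.6·(31.0 − T_b)
T_b = (32.6·14.3 − 6.6·31.0) / (32.6 − 6.6) = 261.58 / 26.0 = 10.061 °C ≈ 10.1 °C.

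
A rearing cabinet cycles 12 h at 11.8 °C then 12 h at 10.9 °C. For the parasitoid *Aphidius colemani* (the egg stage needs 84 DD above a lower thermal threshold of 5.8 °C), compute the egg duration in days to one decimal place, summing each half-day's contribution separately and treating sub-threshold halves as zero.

Day half: max(0, 11.8 − 5.8) × 0.5 = 6.0 × 0.5 = 3.00 DD.
Night half: max(0, 10.9 − 5.8) × 0.5 = 5.1 × 0.5 = 2.55 DD.
Per 24 h: 5.55 DD/day.
Duration = 84 / 5.55 = 15.135 ≈ 15.1 days.

15.1 days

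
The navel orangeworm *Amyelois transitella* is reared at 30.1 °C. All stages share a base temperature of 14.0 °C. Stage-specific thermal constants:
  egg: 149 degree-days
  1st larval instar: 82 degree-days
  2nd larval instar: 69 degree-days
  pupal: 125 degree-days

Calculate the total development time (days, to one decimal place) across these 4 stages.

Daily accumulation at 30.1 °C = 30.1 − 14.0 = 16.1 DD/day.
Total K = 149 + 82 + 69 + 125 = 425 DD.
Total duration = 425 / 16.1 = 26.398 ≈ 26.4 days.

26.4 days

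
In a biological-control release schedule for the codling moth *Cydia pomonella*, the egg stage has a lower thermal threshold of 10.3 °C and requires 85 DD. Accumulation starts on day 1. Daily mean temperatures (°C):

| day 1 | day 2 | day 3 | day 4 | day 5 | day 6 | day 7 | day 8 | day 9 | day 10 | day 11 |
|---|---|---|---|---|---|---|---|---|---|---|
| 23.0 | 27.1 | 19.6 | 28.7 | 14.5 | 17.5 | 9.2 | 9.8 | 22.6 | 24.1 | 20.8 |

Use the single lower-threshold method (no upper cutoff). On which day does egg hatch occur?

day 10

Daily DD above 10.3 °C: 12.7, 16.8, 9.3, 18.4, 4.2, 7.2, 0.0, 0.0, 12.3, 13.8, 10.5.
Cumulative: 12.7, 29.5, 38.8, 57.2, 61.4, 68.6, 68.6, 68.6, 80.9, 94.7, 105.2.
The total first reaches 85 DD on day 10.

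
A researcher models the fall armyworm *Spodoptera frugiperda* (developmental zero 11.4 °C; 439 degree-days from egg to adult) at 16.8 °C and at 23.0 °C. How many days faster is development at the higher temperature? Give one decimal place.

At 16.8 °C: 439 / (16.8 − 11.4) = 439 / 5.4 = 81.296 d.
At 23.0 °C: 439 / (23.0 − 11.4) = 439 / 11.6 = 37.845 d.
Difference = |81.296 − 37.845| = 43.451 ≈ 43.5 days.

43.5 days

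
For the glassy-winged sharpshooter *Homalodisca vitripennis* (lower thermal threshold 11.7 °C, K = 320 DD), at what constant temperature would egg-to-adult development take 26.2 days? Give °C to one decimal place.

23.9 °C

Required daily accumulation = 320 / 26.2 = 12.214 DD/day.
T = T_base + 12.214 = 11.7 + 12.214 = 23.914 ≈ 23.9 °C.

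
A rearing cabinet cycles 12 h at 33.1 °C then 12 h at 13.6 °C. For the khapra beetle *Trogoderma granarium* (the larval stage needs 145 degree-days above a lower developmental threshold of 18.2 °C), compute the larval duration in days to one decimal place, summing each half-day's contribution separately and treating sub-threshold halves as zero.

Day half: max(0, 33.1 − 18.2) × 0.5 = 14.9 × 0.5 = 7.45 DD.
Night half: max(0, 13.6 − 18.2) × 0.5 = 0.0 × 0.5 = 0.00 DD.
Per 24 h: 7.45 DD/day.
Duration = 145 / 7.45 = 19.463 ≈ 19.5 days.

19.5 days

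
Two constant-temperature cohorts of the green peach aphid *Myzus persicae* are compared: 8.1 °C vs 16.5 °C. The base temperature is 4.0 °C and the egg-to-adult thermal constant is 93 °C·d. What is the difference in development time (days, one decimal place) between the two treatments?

At 8.1 °C: 93 / (8.1 − 4.0) = 93 / 4.1 = 22.683 d.
At 16.5 °C: 93 / (16.5 − 4.0) = 93 / 12.5 = 7.440 d.
Difference = |22.683 − 7.440| = 15.243 ≈ 15.2 days.

15.2 days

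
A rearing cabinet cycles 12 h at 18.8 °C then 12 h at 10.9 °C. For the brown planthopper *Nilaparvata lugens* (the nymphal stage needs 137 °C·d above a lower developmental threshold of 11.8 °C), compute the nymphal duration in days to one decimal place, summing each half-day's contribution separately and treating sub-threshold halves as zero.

Day half: max(0, 18.8 − 11.8) × 0.5 = 7.0 × 0.5 = 3.50 DD.
Night half: max(0, 10.9 − 11.8) × 0.5 = 0.0 × 0.5 = 0.00 DD.
Per 24 h: 3.50 DD/day.
Duration = 137 / 3.50 = 39.143 ≈ 39.1 days.

39.1 days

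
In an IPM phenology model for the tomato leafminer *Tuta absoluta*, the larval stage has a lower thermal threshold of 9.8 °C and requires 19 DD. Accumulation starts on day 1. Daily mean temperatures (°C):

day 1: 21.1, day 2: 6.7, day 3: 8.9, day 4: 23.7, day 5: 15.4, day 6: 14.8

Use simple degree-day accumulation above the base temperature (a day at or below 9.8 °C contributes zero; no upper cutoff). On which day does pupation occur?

day 4

Daily DD above 9.8 °C: 11.3, 0.0, 0.0, 13.9, 5.6, 5.0.
Cumulative: 11.3, 11.3, 11.3, 25.2, 30.8, 35.8.
The total first reaches 19 DD on day 4.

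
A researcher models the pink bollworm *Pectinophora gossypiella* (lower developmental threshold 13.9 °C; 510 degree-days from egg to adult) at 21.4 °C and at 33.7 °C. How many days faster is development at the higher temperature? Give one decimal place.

At 21.4 °C: 510 / (21.4 − 13.9) = 510 / 7.5 = 68.000 d.
At 33.7 °C: 510 / (33.7 − 13.9) = 510 / 19.8 = 25.758 d.
Difference = |68.000 − 25.758| = 42.242 ≈ 42.2 days.

42.2 days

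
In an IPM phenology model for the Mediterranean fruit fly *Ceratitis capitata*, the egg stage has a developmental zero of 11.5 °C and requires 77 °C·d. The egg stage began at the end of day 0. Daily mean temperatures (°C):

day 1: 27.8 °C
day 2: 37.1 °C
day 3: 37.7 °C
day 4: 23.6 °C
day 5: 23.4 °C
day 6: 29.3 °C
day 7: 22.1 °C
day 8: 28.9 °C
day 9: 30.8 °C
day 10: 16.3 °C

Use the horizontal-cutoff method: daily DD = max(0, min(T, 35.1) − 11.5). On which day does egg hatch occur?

day 5

Daily DD above 11.5 °C (capped at 23.6): 16.3, 23.6, 23.6, 12.1, 11.9, 17.8, 10.6, 17.4, 19.3, 4.8.
Cumulative: 16.3, 39.9, 63.5, 75.6, 87.5, 105.3, 115.9, 133.3, 152.6, 157.4.
The total first reaches 77 DD on day 5.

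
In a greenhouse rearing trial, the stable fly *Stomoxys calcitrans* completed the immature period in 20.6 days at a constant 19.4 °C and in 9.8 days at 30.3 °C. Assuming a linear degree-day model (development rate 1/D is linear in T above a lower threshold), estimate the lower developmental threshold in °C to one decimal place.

Linear rate model ⇒ the product D·(T − T_b) is constant across temperatures.
20.6·(19.4 − T_b) = 9.8·(30.3 − T_b)
T_b = (20.6·19.4 − 9.8·30.3) / (20.6 − 9.8) = 102.70 / 10.8 = 9.509 °C ≈ 9.5 °C.

9.5 °C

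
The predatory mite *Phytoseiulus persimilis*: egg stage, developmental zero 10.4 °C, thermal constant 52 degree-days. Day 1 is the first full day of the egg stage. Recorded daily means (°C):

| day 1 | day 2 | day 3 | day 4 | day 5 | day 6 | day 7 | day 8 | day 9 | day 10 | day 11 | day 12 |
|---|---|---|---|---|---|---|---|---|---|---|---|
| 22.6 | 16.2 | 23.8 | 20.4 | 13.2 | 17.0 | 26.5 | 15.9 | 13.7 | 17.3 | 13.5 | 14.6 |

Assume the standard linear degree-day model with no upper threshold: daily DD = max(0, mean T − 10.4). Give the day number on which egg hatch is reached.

Daily DD above 10.4 °C: 12.2, 5.8, 13.4, 10.0, 2.8, 6.6, 16.1, 5.5, 3.3, 6.9, 3.1, 4.2.
Cumulative: 12.2, 18.0, 31.4, 41.4, 44.2, 50.8, 66.9, 72.4, 75.7, 82.6, 85.7, 89.9.
The total first reaches 52 DD on day 7.

day 7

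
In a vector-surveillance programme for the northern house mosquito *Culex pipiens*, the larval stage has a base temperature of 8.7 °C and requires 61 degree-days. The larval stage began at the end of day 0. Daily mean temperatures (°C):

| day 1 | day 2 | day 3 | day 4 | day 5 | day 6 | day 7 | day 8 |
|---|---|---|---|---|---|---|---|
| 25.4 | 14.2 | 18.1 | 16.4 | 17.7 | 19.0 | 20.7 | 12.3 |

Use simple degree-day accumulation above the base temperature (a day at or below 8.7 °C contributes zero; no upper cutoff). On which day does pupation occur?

day 7

Daily DD above 8.7 °C: 16.7, 5.5, 9.4, 7.7, 9.0, 10.3, 12.0, 3.6.
Cumulative: 16.7, 22.2, 31.6, 39.3, 48.3, 58.6, 70.6, 74.2.
The total first reaches 61 DD on day 7.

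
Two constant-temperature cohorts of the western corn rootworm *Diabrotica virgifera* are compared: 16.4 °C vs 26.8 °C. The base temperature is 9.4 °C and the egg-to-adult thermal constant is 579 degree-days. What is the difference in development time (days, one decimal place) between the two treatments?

49.4 days

At 16.4 °C: 579 / (16.4 − 9.4) = 579 / 7.0 = 82.714 d.
At 26.8 °C: 579 / (26.8 − 9.4) = 579 / 17.4 = 33.276 d.
Difference = |82.714 − 33.276| = 49.438 ≈ 49.4 days.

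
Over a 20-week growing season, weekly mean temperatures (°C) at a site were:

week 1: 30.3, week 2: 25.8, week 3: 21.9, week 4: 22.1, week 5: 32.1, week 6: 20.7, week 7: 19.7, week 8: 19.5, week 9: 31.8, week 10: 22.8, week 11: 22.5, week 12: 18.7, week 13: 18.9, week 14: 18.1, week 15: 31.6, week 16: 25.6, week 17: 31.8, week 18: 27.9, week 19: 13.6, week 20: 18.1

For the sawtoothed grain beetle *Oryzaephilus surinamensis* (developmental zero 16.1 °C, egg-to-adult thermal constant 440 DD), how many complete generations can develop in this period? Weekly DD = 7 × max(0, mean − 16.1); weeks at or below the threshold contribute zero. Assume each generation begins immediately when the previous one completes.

Weekly DD (7 × max(0, T̄ − 16.1)): 99.4, 67.9, 40.6, 42.0, 112.0, 32.2, 25.2, 23.8, 109.9, 46.9, 44.8, 18.2, 19.6, 14.0, 108.5, 66.5, 109.9, 82.6, 0.0, 14.0.
Season total = 1078.0 DD.
Complete generations = ⌊1078.0 / 440⌋ = 2.

2 generations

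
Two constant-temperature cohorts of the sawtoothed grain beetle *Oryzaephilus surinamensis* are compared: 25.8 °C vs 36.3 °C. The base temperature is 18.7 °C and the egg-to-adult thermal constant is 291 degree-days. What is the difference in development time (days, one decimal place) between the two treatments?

24.5 days

At 25.8 °C: 291 / (25.8 − 18.7) = 291 / 7.1 = 40.986 d.
At 36.3 °C: 291 / (36.3 − 18.7) = 291 / 17.6 = 16.534 d.
Difference = |40.986 − 16.534| = 24.452 ≈ 24.5 days.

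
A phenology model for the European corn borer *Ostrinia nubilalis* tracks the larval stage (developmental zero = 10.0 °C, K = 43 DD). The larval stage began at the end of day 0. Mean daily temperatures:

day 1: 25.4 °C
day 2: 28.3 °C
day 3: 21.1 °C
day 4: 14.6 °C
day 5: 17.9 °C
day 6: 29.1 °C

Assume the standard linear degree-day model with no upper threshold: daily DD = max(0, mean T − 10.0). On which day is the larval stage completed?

Daily DD above 10.0 °C: 15.4, 18.3, 11.1, 4.6, 7.9, 19.1.
Cumulative: 15.4, 33.7, 44.8, 49.4, 57.3, 76.4.
The total first reaches 43 DD on day 3.

day 3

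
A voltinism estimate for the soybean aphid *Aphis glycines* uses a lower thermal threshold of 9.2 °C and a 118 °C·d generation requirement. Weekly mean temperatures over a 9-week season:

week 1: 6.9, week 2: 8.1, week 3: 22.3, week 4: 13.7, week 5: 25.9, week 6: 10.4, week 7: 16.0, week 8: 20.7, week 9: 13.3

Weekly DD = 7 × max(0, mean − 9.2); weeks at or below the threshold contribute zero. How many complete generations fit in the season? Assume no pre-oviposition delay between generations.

3 generations

Weekly DD (7 × max(0, T̄ − 9.2)): 0.0, 0.0, 91.7, 31.5, 116.9, 8.4, 47.6, 80.5, 28.7.
Season total = 405.3 DD.
Complete generations = ⌊405.3 / 118⌋ = 3.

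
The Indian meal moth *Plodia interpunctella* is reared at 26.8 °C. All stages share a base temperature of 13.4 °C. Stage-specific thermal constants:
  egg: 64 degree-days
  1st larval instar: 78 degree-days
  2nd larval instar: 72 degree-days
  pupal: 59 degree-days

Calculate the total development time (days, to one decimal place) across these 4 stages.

20.4 days

Daily accumulation at 26.8 °C = 26.8 − 13.4 = 13.4 DD/day.
Total K = 64 + 78 + 72 + 59 = 273 DD.
Total duration = 273 / 13.4 = 20.373 ≈ 20.4 days.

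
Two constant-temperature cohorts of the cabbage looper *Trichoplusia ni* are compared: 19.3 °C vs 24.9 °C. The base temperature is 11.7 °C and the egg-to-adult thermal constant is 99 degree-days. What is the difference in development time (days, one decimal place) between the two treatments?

5.5 days

At 19.3 °C: 99 / (19.3 − 11.7) = 99 / 7.6 = 13.026 d.
At 24.9 °C: 99 / (24.9 − 11.7) = 99 / 13.2 = 7.500 d.
Difference = |13.026 − 7.500| = 5.526 ≈ 5.5 days.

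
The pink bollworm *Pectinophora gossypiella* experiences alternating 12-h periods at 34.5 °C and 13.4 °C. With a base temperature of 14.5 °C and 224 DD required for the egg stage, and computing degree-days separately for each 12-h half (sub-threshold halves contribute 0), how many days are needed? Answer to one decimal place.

Day half: max(0, 34.5 − 14.5) × 0.5 = 20.0 × 0.5 = 10.00 DD.
Night half: max(0, 13.4 − 14.5) × 0.5 = 0.0 × 0.5 = 0.00 DD.
Per 24 h: 10.00 DD/day.
Duration = 224 / 10.00 = 22.400 ≈ 22.4 days.

22.4 days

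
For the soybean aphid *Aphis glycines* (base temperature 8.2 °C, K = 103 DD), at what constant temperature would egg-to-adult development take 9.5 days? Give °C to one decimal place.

Required daily accumulation = 103 / 9.5 = 10.842 DD/day.
T = T_base + 10.842 = 8.2 + 10.842 = 19.042 ≈ 19.0 °C.

19.0 °C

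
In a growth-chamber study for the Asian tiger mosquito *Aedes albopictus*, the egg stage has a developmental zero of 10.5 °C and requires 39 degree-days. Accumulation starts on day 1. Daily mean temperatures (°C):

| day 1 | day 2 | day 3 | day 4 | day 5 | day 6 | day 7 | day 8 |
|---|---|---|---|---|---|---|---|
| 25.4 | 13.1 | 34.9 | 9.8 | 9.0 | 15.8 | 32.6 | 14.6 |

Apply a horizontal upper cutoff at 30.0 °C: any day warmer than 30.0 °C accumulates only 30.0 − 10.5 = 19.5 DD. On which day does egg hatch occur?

day 6

Daily DD above 10.5 °C (capped at 19.5): 14.9, 2.6, 19.5, 0.0, 0.0, 5.3, 19.5, 4.1.
Cumulative: 14.9, 17.5, 37.0, 37.0, 37.0, 42.3, 61.8, 65.9.
The total first reaches 39 DD on day 6.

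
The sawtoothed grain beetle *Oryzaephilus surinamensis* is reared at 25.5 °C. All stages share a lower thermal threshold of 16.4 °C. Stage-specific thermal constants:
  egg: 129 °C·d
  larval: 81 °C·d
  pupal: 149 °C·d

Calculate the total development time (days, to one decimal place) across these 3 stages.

39.5 days

Daily accumulation at 25.5 °C = 25.5 − 16.4 = 9.1 DD/day.
Total K = 129 + 81 + 149 = 359 DD.
Total duration = 359 / 9.1 = 39.451 ≈ 39.5 days.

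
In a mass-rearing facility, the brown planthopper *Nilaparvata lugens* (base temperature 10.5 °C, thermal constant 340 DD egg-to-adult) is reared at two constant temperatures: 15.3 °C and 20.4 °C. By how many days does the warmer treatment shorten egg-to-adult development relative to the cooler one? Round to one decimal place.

At 15.3 °C: 340 / (15.3 − 10.5) = 340 / 4.8 = 70.833 d.
At 20.4 °C: 340 / (20.4 − 10.5) = 340 / 9.9 = 34.343 d.
Difference = |70.833 − 34.343| = 36.490 ≈ 36.5 days.

36.5 days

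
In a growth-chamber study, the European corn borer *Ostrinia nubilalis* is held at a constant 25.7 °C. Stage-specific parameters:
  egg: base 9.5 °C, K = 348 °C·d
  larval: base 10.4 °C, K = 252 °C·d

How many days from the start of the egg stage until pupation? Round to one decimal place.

egg: 348 / (25.7 − 9.5) = 348 / 16.2 = 21.481 d.
larval: 252 / (25.7 − 10.4) = 252 / 15.3 = 16.471 d.
Sum = 37.952 ≈ 38.0 days.

38.0 days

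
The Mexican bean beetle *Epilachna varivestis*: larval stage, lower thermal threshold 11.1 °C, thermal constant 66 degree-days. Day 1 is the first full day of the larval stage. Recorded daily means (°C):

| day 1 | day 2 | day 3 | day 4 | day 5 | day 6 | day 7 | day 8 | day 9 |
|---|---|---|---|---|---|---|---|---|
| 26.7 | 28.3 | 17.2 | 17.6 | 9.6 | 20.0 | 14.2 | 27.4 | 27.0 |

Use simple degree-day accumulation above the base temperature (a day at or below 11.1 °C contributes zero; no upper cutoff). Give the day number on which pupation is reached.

day 8

Daily DD above 11.1 °C: 15.6, 17.2, 6.1, 6.5, 0.0, 8.9, 3.1, 16.3, 15.9.
Cumulative: 15.6, 32.8, 38.9, 45.4, 45.4, 54.3, 57.4, 73.7, 89.6.
The total first reaches 66 DD on day 8.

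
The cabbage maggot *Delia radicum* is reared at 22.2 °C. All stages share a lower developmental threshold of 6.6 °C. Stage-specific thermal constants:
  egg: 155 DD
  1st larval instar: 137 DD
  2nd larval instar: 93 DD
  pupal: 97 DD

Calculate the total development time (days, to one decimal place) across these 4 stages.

30.9 days

Daily accumulation at 22.2 °C = 22.2 − 6.6 = 15.6 DD/day.
Total K = 155 + 137 + 93 + 97 = 482 DD.
Total duration = 482 / 15.6 = 30.897 ≈ 30.9 days.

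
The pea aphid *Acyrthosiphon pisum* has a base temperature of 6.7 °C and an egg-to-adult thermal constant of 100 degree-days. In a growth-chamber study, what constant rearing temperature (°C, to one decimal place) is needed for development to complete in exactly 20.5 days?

Required daily accumulation = 100 / 20.5 = 4.878 DD/day.
T = T_base + 4.878 = 6.7 + 4.878 = 11.578 ≈ 11.6 °C.

11.6 °C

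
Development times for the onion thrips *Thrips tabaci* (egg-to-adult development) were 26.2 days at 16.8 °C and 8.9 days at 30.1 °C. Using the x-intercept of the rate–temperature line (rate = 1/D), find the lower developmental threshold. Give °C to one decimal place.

Under the model K = D·(T − T_b), so D₁·(T₁ − T_b) = D₂·(T₂ − T_b).
26.2·(16.8 − T_b) = 8.9·(30.1 − T_b)
T_b = (26.2·16.8 − 8.9·30.1) / (26.2 − 8.9) = 172.27 / 17.3 = 9.958 °C ≈ 10.0 °C.

10.0 °C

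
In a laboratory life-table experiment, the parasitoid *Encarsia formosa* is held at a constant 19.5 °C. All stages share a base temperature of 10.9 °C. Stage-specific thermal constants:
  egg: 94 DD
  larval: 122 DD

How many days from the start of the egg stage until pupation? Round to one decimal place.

25.1 days

Daily accumulation at 19.5 °C = 19.5 − 10.9 = 8.6 DD/day.
Total K = 94 + 122 = 216 DD.
Total duration = 216 / 8.6 = 25.116 ≈ 25.1 days.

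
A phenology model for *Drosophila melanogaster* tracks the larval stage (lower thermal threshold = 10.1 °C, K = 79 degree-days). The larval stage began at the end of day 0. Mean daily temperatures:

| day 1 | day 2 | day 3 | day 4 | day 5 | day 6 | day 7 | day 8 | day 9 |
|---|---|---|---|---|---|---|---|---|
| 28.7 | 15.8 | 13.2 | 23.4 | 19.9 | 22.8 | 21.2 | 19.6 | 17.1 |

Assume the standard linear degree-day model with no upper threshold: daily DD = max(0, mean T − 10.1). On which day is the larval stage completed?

day 8

Daily DD above 10.1 °C: 18.6, 5.7, 3.1, 13.3, 9.8, 12.7, 11.1, 9.5, 7.0.
Cumulative: 18.6, 24.3, 27.4, 40.7, 50.5, 63.2, 74.3, 83.8, 90.8.
The total first reaches 79 DD on day 8.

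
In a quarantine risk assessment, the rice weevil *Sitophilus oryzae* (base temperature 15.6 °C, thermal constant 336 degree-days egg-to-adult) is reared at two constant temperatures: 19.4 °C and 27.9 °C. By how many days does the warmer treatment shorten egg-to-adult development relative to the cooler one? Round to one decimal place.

At 19.4 °C: 336 / (19.4 − 15.6) = 336 / 3.8 = 88.421 d.
At 27.9 °C: 336 / (27.9 − 15.6) = 336 / 12.3 = 27.317 d.
Difference = |88.421 − 27.317| = 61.104 ≈ 61.1 days.

61.1 days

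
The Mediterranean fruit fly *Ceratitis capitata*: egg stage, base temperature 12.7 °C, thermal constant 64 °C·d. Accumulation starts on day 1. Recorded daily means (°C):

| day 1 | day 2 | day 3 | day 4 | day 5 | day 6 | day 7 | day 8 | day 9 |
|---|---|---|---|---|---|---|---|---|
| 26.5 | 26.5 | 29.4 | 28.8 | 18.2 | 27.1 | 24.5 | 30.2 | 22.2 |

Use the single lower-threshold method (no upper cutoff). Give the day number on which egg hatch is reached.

Daily DD above 12.7 °C: 13.8, 13.8, 16.7, 16.1, 5.5, 14.4, 11.8, 17.5, 9.5.
Cumulative: 13.8, 27.6, 44.3, 60.4, 65.9, 80.3, 92.1, 109.6, 119.1.
The total first reaches 64 DD on day 5.

day 5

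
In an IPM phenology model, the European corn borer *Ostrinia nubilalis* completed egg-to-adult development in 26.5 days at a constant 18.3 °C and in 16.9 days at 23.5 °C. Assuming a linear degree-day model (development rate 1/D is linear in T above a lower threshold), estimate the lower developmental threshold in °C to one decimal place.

Under the model K = D·(T − T_b), so D₁·(T₁ − T_b) = D₂·(T₂ − T_b).
26.5·(18.3 − T_b) = 16.9·(23.5 − T_b)
T_b = (26.5·18.3 − 16.9·23.5) / (26.5 − 16.9) = 87.80 / 9.6 = 9.146 °C ≈ 9.1 °C.

9.1 °C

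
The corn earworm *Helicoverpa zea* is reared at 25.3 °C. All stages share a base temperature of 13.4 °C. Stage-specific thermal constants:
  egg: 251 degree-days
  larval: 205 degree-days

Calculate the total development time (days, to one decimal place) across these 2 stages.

Daily accumulation at 25.3 °C = 25.3 − 13.4 = 11.9 DD/day.
Total K = 251 + 205 = 456 DD.
Total duration = 456 / 11.9 = 38.319 ≈ 38.3 days.

38.3 days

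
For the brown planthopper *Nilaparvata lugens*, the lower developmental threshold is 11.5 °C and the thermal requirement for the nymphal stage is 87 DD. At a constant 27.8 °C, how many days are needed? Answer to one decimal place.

Daily accumulation = 27.8 − 11.5 = 16.3 DD/day.
Duration = 87 / 16.3 = 5.337 ≈ 5.3 days.

5.3 days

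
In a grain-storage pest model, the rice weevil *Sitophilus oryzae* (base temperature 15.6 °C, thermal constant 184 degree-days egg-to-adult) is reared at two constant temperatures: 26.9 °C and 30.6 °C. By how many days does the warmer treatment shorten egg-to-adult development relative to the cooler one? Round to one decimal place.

At 26.9 °C: 184 / (26.9 − 15.6) = 184 / 11.3 = 16.283 d.
At 30.6 °C: 184 / (30.6 − 15.6) = 184 / 15.0 = 12.267 d.
Difference = |16.283 − 12.267| = 4.017 ≈ 4.0 days.

4.0 days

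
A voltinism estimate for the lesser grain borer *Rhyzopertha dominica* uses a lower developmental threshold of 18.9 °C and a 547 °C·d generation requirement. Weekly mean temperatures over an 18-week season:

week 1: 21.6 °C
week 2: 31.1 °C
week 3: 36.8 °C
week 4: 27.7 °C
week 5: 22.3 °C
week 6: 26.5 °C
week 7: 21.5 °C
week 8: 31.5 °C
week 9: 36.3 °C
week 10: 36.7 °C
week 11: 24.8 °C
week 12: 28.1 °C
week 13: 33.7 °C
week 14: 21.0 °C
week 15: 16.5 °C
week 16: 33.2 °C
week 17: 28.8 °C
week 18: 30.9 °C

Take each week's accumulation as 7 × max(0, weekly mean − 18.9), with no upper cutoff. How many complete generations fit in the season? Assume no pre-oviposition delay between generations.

2 generations

Weekly DD (7 × max(0, T̄ − 18.9)): 18.9, 85.4, 125.3, 61.6, 23.8, 53.2, 18.2, 88.2, 121.8, 124.6, 41.3, 64.4, 103.6, 14.7, 0.0, 100.1, 69.3, 84.0.
Season total = 1198.4 DD.
Complete generations = ⌊1198.4 / 547⌋ = 2.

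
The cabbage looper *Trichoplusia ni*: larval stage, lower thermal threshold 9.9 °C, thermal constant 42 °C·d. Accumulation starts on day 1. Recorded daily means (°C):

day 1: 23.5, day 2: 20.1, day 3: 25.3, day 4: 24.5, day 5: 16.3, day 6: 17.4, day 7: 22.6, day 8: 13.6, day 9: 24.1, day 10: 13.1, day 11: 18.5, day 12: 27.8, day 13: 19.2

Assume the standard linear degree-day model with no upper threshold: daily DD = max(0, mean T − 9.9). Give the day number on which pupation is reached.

Daily DD above 9.9 °C: 13.6, 10.2, 15.4, 14.6, 6.4, 7.5, 12.7, 3.7, 14.2, 3.2, 8.6, 17.9, 9.3.
Cumulative: 13.6, 23.8, 39.2, 53.8, 60.2, 67.7, 80.4, 84.1, 98.3, 101.5, 110.1, 128.0, 137.3.
The total first reaches 42 DD on day 4.

day 4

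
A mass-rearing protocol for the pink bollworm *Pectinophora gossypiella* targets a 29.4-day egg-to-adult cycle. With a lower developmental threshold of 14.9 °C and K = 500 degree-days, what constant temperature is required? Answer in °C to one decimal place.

31.9 °C

Required daily accumulation = 500 / 29.4 = 17.007 DD/day.
T = T_base + 17.007 = 14.9 + 17.007 = 31.907 ≈ 31.9 °C.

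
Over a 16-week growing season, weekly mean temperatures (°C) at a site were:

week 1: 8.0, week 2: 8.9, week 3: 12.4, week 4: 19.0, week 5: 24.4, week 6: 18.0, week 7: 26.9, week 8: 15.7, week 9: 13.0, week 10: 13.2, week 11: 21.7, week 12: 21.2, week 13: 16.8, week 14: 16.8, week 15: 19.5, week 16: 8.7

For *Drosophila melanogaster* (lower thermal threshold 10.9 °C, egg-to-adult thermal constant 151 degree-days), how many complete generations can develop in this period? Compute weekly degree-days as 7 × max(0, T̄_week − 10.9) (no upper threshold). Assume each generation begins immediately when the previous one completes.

Weekly DD (7 × max(0, T̄ − 10.9)): 0.0, 0.0, 10.5, 56.7, 94.5, 49.7, 112.0, 33.6, 14.7, 16.1, 75.6, 72.1, 41.3, 41.3, 60.2, 0.0.
Season total = 678.3 DD.
Complete generations = ⌊678.3 / 151⌋ = 4.

4 generations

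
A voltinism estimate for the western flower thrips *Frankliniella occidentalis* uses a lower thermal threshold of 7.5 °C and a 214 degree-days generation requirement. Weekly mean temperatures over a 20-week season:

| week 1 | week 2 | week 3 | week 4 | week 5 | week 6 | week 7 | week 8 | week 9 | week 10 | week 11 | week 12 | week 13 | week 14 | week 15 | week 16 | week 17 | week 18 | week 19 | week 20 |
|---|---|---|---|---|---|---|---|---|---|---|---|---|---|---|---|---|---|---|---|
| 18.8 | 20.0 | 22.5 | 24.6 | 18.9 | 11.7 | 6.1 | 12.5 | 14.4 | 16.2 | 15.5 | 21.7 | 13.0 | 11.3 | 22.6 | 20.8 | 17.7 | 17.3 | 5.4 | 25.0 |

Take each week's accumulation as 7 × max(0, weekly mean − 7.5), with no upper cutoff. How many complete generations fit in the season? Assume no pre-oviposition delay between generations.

6 generations

Weekly DD (7 × max(0, T̄ − 7.5)): 79.1, 87.5, 105.0, 119.7, 79.8, 29.4, 0.0, 35.0, 48.3, 60.9, 56.0, 99.4, 38.5, 26.6, 105.7, 93.1, 71.4, 68.6, 0.0, 122.5.
Season total = 1326.5 DD.
Complete generations = ⌊1326.5 / 214⌋ = 6.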